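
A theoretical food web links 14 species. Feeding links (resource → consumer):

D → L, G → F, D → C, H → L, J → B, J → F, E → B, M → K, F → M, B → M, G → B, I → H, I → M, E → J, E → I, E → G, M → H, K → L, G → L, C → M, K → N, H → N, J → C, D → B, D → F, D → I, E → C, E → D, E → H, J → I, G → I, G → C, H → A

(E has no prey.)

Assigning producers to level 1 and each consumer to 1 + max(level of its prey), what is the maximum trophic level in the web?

6

Producers (level 1): E.
E → J → F → M → H → A gives A level 6.
No species has a prey at level 6, so no species reaches level 7.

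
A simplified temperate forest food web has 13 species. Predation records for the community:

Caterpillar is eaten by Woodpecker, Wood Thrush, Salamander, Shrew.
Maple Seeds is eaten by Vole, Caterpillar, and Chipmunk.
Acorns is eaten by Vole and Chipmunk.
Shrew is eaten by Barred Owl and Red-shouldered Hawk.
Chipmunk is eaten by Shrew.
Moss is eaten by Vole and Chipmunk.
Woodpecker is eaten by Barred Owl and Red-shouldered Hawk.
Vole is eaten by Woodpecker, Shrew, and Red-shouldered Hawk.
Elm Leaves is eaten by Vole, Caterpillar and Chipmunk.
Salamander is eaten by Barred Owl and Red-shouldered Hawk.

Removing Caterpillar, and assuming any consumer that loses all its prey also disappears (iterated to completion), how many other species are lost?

2

Remove Caterpillar.
Round 1: Wood Thrush (all prey gone), Salamander (all prey gone) → extinct.
No further losses. Total secondary extinctions: 2.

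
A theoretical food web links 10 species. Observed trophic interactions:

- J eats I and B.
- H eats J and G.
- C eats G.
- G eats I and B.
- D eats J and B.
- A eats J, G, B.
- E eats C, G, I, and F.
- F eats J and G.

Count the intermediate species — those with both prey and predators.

4

Intermediate species (has both prey and predators): G, J, C, F.
Count: 4.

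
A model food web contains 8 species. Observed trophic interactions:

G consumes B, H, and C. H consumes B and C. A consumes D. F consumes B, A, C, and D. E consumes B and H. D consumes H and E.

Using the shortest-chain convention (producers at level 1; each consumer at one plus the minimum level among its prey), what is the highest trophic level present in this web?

4

Producers (level 1): C, B.
Following each consumer down to its lowest-level prey: C → H → D → A (levels 1 through 4).
All prey of A (D 3) are at level 3 or above, so A is at level 1 + 3 = 4.
Every consumer has at least one prey at level 3 or below, so none exceeds level 4.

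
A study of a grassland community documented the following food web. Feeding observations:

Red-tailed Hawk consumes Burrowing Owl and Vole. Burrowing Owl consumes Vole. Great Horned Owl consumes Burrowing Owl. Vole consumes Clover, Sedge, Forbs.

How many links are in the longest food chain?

One longest chain: Clover → Vole → Burrowing Owl → Great Horned Owl.
It has 4 species and 3 links.

3 links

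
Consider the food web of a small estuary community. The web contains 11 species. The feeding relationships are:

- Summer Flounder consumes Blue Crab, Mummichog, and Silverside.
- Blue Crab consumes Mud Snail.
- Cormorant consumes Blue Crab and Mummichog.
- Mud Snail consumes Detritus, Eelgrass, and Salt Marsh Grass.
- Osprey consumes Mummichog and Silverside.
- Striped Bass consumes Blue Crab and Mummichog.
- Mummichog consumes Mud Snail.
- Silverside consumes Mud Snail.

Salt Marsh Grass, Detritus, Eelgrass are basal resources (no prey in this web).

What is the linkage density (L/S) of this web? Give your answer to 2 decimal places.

There are L = 15 links among S = 11 species.
L/S = 15/11 = 1.3636 ≈ 1.36.

L/S = 1.36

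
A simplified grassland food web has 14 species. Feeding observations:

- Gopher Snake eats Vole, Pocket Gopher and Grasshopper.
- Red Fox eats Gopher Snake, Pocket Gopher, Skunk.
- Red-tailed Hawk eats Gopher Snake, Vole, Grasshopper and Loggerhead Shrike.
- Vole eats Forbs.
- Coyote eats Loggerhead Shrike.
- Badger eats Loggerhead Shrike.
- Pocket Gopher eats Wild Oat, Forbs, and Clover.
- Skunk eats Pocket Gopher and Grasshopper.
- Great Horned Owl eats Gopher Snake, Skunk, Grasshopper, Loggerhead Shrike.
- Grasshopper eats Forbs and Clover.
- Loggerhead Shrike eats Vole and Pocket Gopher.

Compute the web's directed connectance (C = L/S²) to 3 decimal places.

The web has S = 14 species and L = 26 feeding links.
C = L / S² = 26 / 196 = 0.1327 ≈ 0.133.

C = 0.133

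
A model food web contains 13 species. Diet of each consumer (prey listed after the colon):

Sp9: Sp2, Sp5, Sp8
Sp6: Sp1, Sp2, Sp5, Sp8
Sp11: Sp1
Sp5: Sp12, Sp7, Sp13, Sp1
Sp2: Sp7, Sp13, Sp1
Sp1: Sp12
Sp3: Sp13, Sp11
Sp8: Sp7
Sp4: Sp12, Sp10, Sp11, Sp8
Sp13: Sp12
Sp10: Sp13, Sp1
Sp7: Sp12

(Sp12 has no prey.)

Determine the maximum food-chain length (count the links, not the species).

3 links

One longest chain: Sp12 → Sp7 → Sp8 → Sp4.
It has 4 species and 3 links.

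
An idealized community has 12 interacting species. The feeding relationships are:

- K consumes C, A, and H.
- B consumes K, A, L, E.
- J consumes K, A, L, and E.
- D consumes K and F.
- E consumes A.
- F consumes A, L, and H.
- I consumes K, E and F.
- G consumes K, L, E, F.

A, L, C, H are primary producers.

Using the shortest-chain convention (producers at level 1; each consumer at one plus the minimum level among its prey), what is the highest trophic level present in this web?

Producers (level 1): A, L, C, H.
Following each consumer down to its lowest-level prey: A → F → I (levels 1 through 3).
All prey of I (F 2, K 2, E 2) are at level 2 or above, so I is at level 1 + 2 = 3.
Every consumer has at least one prey at level 2 or below, so none exceeds level 3.

3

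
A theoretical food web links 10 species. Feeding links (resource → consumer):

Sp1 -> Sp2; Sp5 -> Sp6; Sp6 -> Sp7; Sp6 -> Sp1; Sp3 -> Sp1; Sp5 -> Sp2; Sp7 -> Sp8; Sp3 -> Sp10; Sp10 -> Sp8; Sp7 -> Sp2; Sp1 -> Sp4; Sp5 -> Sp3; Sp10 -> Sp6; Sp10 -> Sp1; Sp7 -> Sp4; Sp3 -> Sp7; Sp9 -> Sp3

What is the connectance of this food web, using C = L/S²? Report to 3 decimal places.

The web has S = 10 species and L = 17 feeding links.
C = L / S² = 17 / 100 = 0.1700 ≈ 0.170.

C = 0.170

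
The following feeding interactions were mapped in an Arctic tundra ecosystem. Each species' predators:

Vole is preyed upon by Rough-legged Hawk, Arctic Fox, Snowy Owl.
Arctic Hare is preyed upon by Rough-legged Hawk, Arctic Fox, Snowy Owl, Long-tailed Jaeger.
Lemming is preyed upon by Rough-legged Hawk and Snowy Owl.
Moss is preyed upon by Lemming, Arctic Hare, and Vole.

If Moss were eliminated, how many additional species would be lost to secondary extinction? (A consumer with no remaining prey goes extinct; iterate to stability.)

Remove Moss.
Round 1: Arctic Hare (all prey gone), Lemming (all prey gone), Vole (all prey gone) → extinct.
Round 2: Arctic Fox (all prey gone), Rough-legged Hawk (all prey gone), Long-tailed Jaeger (all prey gone), Snowy Owl (all prey gone) → extinct.
No further losses. Total secondary extinctions: 7.

7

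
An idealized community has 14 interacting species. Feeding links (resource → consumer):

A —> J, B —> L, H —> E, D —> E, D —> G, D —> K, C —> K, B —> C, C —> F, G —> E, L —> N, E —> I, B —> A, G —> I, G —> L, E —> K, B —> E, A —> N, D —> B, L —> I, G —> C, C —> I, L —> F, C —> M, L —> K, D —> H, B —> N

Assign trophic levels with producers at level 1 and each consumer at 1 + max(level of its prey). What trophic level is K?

Trophic level 4

D is a producer → level 1.
G eats D → level 2.
L eats G (level 2); other prey at levels: B 2 → level 3.
K eats L (level 3); other prey at levels: D 1, C 3, E 3 → level 4.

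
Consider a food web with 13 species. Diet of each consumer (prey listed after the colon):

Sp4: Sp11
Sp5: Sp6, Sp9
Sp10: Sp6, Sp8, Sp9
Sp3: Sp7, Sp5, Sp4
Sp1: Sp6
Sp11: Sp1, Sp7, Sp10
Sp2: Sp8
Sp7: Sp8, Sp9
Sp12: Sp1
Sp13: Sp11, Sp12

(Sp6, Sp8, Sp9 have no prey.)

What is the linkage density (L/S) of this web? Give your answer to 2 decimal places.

There are L = 19 links among S = 13 species.
L/S = 19/13 = 1.4615 ≈ 1.46.

L/S = 1.46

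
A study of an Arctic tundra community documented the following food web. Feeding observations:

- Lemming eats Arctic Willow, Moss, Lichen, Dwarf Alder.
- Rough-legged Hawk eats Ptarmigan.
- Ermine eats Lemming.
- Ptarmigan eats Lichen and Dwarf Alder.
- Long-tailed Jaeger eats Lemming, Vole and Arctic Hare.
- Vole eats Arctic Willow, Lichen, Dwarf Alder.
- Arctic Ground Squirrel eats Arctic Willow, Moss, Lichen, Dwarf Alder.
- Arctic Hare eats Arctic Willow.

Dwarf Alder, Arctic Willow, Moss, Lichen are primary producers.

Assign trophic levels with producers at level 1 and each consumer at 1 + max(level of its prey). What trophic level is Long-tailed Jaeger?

Trophic level 3

Arctic Willow is a producer → level 1.
Arctic Hare eats Arctic Willow → level 2.
Long-tailed Jaeger eats Arctic Hare (level 2); other prey at levels: Lemming 2, Vole 2 → level 3.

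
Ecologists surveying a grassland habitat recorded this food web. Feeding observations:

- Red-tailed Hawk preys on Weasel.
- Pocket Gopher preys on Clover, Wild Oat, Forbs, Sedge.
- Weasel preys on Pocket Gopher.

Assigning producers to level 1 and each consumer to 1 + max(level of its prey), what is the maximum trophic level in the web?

4

Producers (level 1): Sedge, Clover, Forbs, Wild Oat.
Sedge → Pocket Gopher → Weasel → Red-tailed Hawk gives Red-tailed Hawk level 4.
No species has a prey at level 4, so no species reaches level 5.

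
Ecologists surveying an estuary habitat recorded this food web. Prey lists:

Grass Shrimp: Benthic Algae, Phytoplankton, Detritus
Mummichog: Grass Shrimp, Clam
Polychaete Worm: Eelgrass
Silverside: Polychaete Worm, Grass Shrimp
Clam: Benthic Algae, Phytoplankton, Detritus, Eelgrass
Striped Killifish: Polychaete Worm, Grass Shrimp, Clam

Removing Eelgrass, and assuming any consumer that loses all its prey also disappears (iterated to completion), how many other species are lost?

Remove Eelgrass.
Round 1: Polychaete Worm (all prey gone) → extinct.
No further losses. Total secondary extinctions: 1.

1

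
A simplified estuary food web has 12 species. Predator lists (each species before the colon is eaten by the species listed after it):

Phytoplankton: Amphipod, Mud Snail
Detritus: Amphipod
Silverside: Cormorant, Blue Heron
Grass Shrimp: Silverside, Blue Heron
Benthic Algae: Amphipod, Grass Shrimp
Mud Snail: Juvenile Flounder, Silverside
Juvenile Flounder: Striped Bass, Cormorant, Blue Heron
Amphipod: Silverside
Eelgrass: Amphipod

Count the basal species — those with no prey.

4

Basal species (no prey listed): Detritus, Phytoplankton, Benthic Algae, Eelgrass.
Count: 4.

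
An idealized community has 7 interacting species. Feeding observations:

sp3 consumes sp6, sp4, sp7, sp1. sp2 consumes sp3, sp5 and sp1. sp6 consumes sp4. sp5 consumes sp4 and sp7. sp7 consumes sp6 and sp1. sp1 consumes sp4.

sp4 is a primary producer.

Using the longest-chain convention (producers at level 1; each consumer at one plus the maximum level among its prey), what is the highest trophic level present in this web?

Producers (level 1): sp4.
sp4 → sp6 → sp7 → sp5 → sp2 gives sp2 level 5.
No species has a prey at level 5, so no species reaches level 6.

5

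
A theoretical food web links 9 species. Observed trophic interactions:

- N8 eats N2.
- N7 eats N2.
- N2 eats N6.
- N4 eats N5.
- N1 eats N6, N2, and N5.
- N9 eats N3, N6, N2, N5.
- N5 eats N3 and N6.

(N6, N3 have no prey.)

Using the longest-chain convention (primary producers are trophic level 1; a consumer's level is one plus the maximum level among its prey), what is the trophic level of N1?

N6 is a producer → level 1.
N2 eats N6 → level 2.
N1 eats N2 (level 2); other prey at levels: N6 1, N5 2 → level 3.

Trophic level 3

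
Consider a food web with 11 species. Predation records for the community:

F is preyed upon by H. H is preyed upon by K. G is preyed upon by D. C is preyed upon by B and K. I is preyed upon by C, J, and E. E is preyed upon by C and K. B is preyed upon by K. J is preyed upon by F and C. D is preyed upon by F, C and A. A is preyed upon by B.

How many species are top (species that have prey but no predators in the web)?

1

Top species (has prey, but nothing eats it): K.
Count: 1.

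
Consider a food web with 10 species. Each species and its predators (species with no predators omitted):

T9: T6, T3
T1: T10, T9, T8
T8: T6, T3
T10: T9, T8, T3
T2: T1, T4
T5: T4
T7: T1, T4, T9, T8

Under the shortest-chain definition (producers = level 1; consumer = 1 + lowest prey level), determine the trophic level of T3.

Trophic level 3

T7 is a producer → level 1.
T9 eats T7 → level 2.
T3 eats T9 → level 3.
No prey of T3 is below level 2, so 3 is the minimum.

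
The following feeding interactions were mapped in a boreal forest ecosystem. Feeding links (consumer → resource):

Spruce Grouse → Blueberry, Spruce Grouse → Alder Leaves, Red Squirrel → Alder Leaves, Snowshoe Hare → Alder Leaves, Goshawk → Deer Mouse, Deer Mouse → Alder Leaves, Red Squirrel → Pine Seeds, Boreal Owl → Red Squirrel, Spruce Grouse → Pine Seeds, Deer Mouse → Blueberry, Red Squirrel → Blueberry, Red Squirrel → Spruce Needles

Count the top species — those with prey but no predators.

Top species (has prey, but nothing eats it): Snowshoe Hare, Spruce Grouse, Boreal Owl, Goshawk.
Count: 4.

4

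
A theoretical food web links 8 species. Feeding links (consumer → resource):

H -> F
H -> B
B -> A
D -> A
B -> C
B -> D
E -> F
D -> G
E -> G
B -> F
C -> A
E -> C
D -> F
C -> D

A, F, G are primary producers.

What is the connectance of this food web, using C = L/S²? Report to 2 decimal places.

C = 0.22

The web has S = 8 species and L = 14 feeding links.
C = L / S² = 14 / 64 = 0.2188 ≈ 0.22.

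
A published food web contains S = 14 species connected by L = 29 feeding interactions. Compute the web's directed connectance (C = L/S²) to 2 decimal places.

C = 0.15

The web has S = 14 species and L = 29 feeding links.
C = L / S² = 29 / 196 = 0.1480 ≈ 0.15.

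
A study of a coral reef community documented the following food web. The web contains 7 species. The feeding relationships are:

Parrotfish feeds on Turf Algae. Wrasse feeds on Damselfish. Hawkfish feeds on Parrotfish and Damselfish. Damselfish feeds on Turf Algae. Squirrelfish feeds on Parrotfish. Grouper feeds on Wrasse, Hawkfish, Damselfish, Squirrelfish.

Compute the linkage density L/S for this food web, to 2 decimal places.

L/S = 1.43

There are L = 10 links among S = 7 species.
L/S = 10/7 = 1.4286 ≈ 1.43.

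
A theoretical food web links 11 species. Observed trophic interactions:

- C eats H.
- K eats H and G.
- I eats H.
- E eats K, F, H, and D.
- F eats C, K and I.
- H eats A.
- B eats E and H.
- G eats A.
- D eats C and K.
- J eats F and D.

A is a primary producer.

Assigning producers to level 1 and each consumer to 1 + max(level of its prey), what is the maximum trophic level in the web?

Producers (level 1): A.
A → H → K → D → E → B gives B level 6.
No species has a prey at level 6, so no species reaches level 7.

6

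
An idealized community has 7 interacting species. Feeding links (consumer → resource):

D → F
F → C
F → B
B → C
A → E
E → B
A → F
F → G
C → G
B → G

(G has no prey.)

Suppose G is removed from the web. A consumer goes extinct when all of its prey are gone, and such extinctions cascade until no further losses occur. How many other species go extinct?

6

Remove G.
Round 1: C (all prey gone) → extinct.
Round 2: B (all prey gone) → extinct.
Round 3: E (all prey gone), F (all prey gone) → extinct.
Round 4: D (all prey gone), A (all prey gone) → extinct.
No further losses. Total secondary extinctions: 6.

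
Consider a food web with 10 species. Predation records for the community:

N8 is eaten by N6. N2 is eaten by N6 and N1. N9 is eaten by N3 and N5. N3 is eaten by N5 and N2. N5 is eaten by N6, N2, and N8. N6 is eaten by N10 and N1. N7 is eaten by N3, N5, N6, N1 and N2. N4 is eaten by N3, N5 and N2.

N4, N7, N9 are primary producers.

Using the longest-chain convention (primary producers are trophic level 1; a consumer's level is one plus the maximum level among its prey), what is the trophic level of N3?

Trophic level 2

N4 is a producer → level 1.
N3 eats N4 (level 1); other prey at levels: N7 1, N9 1 → level 2.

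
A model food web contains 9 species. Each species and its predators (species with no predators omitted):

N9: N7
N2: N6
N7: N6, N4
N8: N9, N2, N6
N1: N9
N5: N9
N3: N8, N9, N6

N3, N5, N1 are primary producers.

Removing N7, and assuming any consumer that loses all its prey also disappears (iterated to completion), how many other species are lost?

1

Remove N7.
Round 1: N4 (all prey gone) → extinct.
No further losses. Total secondary extinctions: 1.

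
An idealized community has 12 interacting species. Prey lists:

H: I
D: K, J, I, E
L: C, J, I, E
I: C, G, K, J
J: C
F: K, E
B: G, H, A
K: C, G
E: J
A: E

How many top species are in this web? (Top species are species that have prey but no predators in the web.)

Top species (has prey, but nothing eats it): D, F, L, B.
Count: 4.

4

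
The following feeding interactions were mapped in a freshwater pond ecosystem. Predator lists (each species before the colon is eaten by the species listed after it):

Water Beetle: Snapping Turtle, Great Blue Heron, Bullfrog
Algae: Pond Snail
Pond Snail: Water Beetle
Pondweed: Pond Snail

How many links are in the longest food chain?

One longest chain: Algae → Pond Snail → Water Beetle → Snapping Turtle.
It has 4 species and 3 links.

3 links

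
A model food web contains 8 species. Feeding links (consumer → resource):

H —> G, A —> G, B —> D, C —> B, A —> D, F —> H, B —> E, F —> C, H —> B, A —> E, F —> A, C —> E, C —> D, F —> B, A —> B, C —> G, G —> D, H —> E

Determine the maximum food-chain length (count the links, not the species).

3 links

One longest chain: E → B → C → F.
It has 4 species and 3 links.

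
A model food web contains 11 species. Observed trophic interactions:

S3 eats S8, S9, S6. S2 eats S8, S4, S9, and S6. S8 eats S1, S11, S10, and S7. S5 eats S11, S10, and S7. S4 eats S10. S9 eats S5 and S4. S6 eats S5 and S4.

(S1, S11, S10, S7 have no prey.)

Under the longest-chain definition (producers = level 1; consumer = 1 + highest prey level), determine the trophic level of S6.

S10 is a producer → level 1.
S4 eats S10 → level 2.
S6 eats S4 (level 2); other prey at levels: S5 2 → level 3.

Trophic level 3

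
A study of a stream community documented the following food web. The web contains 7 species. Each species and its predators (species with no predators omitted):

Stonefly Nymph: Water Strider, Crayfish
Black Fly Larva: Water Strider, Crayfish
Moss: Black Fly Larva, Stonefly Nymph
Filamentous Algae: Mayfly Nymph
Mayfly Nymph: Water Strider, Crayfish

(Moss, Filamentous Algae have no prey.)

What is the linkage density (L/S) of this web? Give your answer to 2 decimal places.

L/S = 1.29

There are L = 9 links among S = 7 species.
L/S = 9/7 = 1.2857 ≈ 1.29.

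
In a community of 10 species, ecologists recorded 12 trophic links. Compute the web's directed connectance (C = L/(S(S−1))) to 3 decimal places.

C = 0.133

The web has S = 10 species and L = 12 feeding links.
C = L / (S(S−1)) = 12 / 90 = 0.1333 ≈ 0.133.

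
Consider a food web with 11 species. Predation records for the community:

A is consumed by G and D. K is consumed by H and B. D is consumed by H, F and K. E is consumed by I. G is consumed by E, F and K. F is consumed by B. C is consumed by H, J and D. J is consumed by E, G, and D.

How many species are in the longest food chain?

One longest chain: C → J → G → E → I.
It has 5 species and 4 links.

5 species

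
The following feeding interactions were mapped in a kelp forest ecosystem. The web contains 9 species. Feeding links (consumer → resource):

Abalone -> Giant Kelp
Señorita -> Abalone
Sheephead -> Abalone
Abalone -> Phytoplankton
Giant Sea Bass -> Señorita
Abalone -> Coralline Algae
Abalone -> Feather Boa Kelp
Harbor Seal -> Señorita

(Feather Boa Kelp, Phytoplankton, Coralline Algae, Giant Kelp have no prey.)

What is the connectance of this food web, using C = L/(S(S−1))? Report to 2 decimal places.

C = 0.11

The web has S = 9 species and L = 8 feeding links.
C = L / (S(S−1)) = 8 / 72 = 0.1111 ≈ 0.11.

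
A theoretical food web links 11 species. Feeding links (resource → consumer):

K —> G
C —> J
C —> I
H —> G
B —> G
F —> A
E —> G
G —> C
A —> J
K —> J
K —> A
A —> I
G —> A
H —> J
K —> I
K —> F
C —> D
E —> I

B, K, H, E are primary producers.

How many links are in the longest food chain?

One longest chain: B → G → C → I.
It has 4 species and 3 links.

3 links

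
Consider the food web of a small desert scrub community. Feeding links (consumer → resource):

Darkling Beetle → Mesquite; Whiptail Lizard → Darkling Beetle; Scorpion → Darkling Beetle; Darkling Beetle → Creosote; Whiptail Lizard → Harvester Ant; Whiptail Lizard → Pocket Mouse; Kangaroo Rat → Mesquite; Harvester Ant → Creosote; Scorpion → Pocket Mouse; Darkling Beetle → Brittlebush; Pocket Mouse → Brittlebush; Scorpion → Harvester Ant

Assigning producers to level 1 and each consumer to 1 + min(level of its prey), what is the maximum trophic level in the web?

Producers (level 1): Brittlebush, Creosote, Mesquite.
Following each consumer down to its lowest-level prey: Creosote → Harvester Ant → Whiptail Lizard (levels 1 through 3).
All prey of Whiptail Lizard (Harvester Ant 2, Darkling Beetle 2, Pocket Mouse 2) are at level 2 or above, so Whiptail Lizard is at level 1 + 2 = 3.
Every consumer has at least one prey at level 2 or below, so none exceeds level 3.

3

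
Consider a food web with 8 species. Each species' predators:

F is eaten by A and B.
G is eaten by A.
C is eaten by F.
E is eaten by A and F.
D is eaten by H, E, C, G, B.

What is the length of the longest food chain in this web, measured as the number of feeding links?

One longest chain: D → E → F → A.
It has 4 species and 3 links.

3 links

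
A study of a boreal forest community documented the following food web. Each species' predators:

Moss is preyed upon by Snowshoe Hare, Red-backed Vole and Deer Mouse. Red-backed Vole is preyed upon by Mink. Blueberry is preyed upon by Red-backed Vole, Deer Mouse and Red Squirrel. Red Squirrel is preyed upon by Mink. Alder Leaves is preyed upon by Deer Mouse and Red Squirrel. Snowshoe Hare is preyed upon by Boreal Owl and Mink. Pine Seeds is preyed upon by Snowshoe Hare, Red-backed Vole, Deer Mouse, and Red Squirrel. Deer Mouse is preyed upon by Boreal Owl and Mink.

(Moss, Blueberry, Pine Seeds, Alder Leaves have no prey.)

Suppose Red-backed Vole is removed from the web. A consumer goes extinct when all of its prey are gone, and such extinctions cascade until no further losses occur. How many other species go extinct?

0

Remove Red-backed Vole.
Every predator of it retains at least one other prey: Mink still has Red Squirrel, Deer Mouse, Snowshoe Hare.
No consumer loses all prey, so no secondary extinctions occur.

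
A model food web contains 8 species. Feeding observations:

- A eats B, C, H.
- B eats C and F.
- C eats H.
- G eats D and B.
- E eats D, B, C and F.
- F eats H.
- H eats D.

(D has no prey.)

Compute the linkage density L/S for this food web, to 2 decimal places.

L/S = 1.75

There are L = 14 links among S = 8 species.
L/S = 14/8 = 1.7500 ≈ 1.75.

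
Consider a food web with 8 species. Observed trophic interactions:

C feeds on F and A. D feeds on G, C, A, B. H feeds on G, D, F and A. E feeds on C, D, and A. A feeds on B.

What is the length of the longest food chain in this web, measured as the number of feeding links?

One longest chain: B → A → C → D → E.
It has 5 species and 4 links.

4 links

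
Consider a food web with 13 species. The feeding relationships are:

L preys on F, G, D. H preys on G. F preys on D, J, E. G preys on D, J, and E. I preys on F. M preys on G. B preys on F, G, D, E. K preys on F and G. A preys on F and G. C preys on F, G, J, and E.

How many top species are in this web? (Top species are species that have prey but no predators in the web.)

8

Top species (has prey, but nothing eats it): L, B, K, I, H, A, C, M.
Count: 8.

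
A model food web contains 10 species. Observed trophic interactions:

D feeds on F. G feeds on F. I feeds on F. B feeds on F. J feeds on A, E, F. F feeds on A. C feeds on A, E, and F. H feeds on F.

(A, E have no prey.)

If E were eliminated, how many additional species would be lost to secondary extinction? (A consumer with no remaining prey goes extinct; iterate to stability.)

0

Remove E.
Every predator of it retains at least one other prey: C still has A, F; J still has A, F.
No consumer loses all prey, so no secondary extinctions occur.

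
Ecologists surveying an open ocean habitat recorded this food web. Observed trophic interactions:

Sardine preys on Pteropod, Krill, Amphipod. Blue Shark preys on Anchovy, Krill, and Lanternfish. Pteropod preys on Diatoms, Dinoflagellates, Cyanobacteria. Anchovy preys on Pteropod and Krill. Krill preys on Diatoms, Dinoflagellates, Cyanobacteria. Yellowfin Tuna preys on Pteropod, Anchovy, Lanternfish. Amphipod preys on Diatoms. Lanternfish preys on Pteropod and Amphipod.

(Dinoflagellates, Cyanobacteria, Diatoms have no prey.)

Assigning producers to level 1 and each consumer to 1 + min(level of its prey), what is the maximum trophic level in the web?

Producers (level 1): Dinoflagellates, Cyanobacteria, Diatoms.
Following each consumer down to its lowest-level prey: Dinoflagellates → Pteropod → Lanternfish (levels 1 through 3).
All prey of Lanternfish (Pteropod 2, Amphipod 2) are at level 2 or above, so Lanternfish is at level 1 + 2 = 3.
Every consumer has at least one prey at level 2 or below, so none exceeds level 3.

3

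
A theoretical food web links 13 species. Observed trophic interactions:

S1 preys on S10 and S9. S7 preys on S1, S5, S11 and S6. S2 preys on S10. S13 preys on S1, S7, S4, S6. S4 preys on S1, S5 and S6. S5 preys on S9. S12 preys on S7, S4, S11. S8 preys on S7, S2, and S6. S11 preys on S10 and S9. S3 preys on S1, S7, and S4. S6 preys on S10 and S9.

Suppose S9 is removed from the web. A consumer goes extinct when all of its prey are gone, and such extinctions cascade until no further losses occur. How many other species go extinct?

Remove S9.
Round 1: S5 (all prey gone) → extinct.
No further losses. Total secondary extinctions: 1.

1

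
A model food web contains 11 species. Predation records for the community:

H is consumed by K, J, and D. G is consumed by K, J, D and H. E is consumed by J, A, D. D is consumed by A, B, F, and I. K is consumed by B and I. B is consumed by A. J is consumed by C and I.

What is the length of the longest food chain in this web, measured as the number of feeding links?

One longest chain: G → H → K → B → A.
It has 5 species and 4 links.

4 links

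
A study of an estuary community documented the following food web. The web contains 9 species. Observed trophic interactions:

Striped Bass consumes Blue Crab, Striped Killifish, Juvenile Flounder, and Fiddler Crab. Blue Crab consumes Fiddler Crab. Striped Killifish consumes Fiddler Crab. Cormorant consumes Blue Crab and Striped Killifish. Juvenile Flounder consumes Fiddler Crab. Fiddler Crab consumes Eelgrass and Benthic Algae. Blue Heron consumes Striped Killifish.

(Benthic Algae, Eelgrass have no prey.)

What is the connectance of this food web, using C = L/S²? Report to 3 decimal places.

The web has S = 9 species and L = 12 feeding links.
C = L / S² = 12 / 81 = 0.1481 ≈ 0.148.

C = 0.148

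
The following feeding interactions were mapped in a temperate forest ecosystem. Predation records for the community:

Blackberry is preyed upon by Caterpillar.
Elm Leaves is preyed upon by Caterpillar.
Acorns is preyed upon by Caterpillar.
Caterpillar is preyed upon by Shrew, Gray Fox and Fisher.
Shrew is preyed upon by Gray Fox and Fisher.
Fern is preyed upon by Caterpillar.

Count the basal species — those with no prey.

4

Basal species (no prey listed): Blackberry, Elm Leaves, Fern, Acorns.
Count: 4.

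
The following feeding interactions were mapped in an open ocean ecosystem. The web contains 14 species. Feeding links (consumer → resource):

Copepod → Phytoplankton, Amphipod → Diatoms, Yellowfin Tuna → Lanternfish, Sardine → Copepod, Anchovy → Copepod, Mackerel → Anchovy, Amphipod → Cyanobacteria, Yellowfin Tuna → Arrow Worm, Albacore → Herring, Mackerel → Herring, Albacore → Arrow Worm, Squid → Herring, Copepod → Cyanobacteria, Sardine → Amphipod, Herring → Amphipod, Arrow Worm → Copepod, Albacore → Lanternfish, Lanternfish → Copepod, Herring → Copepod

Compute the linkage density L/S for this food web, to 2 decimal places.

L/S = 1.36

There are L = 19 links among S = 14 species.
L/S = 19/14 = 1.3571 ≈ 1.36.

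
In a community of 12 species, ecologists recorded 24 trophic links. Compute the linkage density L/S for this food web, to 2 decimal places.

There are L = 24 links among S = 12 species.
L/S = 24/12 = 2.0000 ≈ 2.00.

L/S = 2.00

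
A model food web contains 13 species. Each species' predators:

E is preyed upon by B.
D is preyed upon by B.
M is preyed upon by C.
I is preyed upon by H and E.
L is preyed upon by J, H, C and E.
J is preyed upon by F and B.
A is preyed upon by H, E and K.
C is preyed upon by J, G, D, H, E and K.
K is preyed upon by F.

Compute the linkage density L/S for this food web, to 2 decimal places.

There are L = 21 links among S = 13 species.
L/S = 21/13 = 1.6154 ≈ 1.62.

L/S = 1.62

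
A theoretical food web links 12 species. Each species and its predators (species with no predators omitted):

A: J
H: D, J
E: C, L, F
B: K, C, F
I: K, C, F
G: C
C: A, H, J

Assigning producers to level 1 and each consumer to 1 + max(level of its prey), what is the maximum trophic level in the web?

4

Producers (level 1): B, G, E, I.
B → C → A → J gives J level 4.
No species has a prey at level 4, so no species reaches level 5.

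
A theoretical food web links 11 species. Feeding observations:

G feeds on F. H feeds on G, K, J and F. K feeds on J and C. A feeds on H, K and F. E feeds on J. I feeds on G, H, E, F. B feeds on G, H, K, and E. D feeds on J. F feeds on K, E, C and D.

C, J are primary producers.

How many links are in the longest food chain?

5 links

One longest chain: J → E → F → G → H → B.
It has 6 species and 5 links.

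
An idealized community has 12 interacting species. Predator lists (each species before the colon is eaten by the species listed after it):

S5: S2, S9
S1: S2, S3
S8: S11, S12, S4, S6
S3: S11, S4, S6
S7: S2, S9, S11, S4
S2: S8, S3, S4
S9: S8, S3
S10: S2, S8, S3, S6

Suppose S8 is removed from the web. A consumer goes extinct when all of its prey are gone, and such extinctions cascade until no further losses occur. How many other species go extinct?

Remove S8.
Round 1: S12 (all prey gone) → extinct.
No further losses. Total secondary extinctions: 1.

1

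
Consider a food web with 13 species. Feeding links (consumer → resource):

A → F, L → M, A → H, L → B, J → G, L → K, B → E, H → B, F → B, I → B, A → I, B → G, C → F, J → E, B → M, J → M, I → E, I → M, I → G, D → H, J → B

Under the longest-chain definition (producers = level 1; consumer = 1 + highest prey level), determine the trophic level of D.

E is a producer → level 1.
B eats E (level 1); other prey at levels: M 1, G 1 → level 2.
H eats B → level 3.
D eats H → level 4.

Trophic level 4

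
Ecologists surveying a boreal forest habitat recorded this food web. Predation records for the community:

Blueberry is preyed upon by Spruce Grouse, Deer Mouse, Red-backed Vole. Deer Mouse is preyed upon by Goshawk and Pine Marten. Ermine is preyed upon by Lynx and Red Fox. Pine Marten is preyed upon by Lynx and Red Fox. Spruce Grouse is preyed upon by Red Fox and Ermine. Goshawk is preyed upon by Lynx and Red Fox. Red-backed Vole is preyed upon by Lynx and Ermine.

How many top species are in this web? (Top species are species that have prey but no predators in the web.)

Top species (has prey, but nothing eats it): Red Fox, Lynx.
Count: 2.

2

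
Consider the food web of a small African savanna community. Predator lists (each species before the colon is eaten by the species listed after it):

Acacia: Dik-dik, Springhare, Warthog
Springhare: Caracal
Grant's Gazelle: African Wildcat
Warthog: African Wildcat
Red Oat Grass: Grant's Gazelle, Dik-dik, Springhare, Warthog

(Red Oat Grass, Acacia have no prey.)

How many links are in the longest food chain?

2 links

One longest chain: Red Oat Grass → Grant's Gazelle → African Wildcat.
It has 3 species and 2 links.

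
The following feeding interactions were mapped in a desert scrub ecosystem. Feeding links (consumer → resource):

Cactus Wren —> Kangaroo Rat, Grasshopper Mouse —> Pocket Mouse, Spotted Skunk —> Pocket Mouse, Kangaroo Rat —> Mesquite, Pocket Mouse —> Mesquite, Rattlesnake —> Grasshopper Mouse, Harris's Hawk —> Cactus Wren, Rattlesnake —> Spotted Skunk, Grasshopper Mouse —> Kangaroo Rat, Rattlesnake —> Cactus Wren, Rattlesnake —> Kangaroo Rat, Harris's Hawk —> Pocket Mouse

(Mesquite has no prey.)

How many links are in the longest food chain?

3 links

One longest chain: Mesquite → Pocket Mouse → Spotted Skunk → Rattlesnake.
It has 4 species and 3 links.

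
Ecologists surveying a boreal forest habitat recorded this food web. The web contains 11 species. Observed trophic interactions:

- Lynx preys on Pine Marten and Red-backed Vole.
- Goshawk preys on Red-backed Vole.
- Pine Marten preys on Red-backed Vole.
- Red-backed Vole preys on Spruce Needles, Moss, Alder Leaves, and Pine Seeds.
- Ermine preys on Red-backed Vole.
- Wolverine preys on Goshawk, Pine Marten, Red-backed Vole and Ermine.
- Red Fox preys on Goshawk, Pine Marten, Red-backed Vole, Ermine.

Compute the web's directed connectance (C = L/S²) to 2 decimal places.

The web has S = 11 species and L = 17 feeding links.
C = L / S² = 17 / 121 = 0.1405 ≈ 0.14.

C = 0.14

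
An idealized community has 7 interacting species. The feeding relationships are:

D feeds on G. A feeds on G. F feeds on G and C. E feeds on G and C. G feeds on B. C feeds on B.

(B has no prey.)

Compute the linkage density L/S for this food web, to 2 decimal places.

There are L = 8 links among S = 7 species.
L/S = 8/7 = 1.1429 ≈ 1.14.

L/S = 1.14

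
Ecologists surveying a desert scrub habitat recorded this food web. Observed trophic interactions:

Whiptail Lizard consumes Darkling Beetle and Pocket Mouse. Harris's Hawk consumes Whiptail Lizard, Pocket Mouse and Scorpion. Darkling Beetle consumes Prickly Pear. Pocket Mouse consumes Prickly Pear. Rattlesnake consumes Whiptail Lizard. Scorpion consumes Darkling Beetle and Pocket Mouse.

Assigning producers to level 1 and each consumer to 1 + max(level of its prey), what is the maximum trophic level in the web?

4

Producers (level 1): Prickly Pear.
Prickly Pear → Pocket Mouse → Whiptail Lizard → Rattlesnake gives Rattlesnake level 4.
No species has a prey at level 4, so no species reaches level 5.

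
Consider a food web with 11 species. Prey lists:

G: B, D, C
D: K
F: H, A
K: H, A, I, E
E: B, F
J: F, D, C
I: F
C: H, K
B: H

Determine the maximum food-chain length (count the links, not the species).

5 links

One longest chain: H → F → I → K → C → J.
It has 6 species and 5 links.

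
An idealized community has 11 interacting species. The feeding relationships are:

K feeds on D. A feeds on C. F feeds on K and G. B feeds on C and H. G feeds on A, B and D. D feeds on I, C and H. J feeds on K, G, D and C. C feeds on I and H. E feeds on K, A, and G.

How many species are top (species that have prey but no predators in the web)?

Top species (has prey, but nothing eats it): E, F, J.
Count: 3.

3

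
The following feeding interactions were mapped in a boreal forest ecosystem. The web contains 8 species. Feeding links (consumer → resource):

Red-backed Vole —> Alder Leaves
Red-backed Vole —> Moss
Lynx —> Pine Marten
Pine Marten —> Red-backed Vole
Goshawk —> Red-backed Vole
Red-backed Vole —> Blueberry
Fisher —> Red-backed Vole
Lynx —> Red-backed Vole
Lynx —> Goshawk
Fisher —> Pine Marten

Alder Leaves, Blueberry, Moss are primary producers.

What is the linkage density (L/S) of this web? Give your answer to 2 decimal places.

L/S = 1.25

There are L = 10 links among S = 8 species.
L/S = 10/8 = 1.2500 ≈ 1.25.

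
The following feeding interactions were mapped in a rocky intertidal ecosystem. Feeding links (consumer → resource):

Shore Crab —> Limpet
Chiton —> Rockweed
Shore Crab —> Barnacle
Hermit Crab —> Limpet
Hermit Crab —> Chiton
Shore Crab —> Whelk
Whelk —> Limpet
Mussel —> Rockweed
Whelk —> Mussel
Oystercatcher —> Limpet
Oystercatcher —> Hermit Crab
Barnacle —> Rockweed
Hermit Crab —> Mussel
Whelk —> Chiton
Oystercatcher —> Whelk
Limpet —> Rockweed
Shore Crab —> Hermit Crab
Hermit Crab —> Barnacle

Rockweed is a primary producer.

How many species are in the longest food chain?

One longest chain: Rockweed → Limpet → Whelk → Oystercatcher.
It has 4 species and 3 links.

4 species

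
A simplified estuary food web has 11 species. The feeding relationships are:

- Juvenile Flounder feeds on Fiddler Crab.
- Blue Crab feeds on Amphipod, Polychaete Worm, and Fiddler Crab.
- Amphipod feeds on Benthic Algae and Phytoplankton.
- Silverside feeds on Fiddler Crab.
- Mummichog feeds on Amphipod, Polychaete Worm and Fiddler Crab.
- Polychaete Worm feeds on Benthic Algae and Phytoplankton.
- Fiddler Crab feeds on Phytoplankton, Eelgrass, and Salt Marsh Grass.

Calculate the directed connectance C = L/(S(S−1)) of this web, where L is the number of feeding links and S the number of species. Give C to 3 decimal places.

The web has S = 11 species and L = 15 feeding links.
C = L / (S(S−1)) = 15 / 110 = 0.1364 ≈ 0.136.

C = 0.136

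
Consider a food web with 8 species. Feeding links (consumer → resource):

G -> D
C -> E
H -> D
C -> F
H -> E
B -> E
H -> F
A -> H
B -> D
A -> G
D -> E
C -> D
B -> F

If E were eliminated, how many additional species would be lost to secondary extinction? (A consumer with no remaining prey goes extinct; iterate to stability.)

Remove E.
Round 1: D (all prey gone) → extinct.
Round 2: G (all prey gone) → extinct.
No further losses. Total secondary extinctions: 2.

2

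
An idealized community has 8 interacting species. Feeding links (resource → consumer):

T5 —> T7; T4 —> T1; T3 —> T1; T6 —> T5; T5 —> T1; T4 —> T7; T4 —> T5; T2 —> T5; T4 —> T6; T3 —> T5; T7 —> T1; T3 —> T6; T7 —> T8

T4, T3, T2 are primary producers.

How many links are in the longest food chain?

4 links

One longest chain: T4 → T6 → T5 → T7 → T8.
It has 5 species and 4 links.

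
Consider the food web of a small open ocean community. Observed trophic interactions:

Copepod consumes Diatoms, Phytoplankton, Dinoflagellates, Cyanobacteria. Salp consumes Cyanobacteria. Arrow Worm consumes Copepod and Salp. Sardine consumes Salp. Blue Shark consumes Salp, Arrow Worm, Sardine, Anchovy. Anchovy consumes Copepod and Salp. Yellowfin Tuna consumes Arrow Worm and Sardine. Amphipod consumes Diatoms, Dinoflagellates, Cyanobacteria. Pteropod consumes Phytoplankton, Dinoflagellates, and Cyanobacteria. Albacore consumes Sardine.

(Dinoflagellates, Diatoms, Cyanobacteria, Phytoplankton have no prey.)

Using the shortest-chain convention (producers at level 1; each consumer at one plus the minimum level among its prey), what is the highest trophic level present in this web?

Producers (level 1): Dinoflagellates, Diatoms, Cyanobacteria, Phytoplankton.
Following each consumer down to its lowest-level prey: Cyanobacteria → Salp → Sardine → Albacore (levels 1 through 4).
All prey of Albacore (Sardine 3) are at level 3 or above, so Albacore is at level 1 + 3 = 4.
Every consumer has at least one prey at level 3 or below, so none exceeds level 4.

4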